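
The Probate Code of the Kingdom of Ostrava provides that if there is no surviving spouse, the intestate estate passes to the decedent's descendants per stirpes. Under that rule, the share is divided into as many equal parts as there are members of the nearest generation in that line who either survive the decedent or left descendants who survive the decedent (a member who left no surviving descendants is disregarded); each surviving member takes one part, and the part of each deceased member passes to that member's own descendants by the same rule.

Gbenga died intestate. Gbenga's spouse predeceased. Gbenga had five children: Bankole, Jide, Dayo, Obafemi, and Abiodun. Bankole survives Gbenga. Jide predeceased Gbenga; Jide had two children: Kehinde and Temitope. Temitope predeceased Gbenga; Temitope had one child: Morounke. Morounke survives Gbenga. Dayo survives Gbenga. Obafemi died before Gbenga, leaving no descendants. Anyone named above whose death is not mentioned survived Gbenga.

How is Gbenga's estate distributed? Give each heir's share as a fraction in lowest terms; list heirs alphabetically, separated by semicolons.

Abiodun 1/4; Bankole 1/4; Dayo 1/4; Kehinde 1/8; Morounke 1/8

There is no surviving spouse, so the entire estate passes to Gbenga's descendants per stirpes.
Obafemi left no surviving issue, so that branch lapses and is disregarded.
The estate is divided into 4 equal shares of 1/4 among Bankole, Jide, Dayo, Abiodun.
Bankole is living and takes 1/4.
Jide predeceased; the 1/4 allotted to Jide's branch passes to Jide's issue by representation.
The 1/4 is divided into 2 equal shares of 1/8 among Kehinde, Temitope.
Kehinde is living and takes 1/8.
Temitope predeceased; the 1/8 allotted to Temitope's branch passes to Temitope's issue by representation.
Morounke is the sole taker at this level and receives the full 1/8.
Dayo is living and takes 1/4.
Abiodun is living and takes 1/4.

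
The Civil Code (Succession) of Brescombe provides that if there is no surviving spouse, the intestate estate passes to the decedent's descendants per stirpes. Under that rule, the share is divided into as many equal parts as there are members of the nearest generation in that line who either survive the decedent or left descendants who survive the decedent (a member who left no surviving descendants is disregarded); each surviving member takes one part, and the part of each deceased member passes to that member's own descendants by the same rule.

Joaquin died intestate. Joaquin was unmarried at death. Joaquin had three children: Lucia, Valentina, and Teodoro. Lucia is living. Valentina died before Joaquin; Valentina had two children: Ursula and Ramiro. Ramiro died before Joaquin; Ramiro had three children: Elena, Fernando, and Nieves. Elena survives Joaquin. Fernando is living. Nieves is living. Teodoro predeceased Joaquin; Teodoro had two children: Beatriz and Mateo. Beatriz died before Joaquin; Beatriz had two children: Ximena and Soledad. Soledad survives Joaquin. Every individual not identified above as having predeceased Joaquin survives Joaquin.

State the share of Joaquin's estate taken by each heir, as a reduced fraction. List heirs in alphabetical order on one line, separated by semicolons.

Elena 1/18; Fernando 1/18; Lucia 1/3; Mateo 1/6; Nieves 1/18; Soledad 1/12; Ursula 1/6; Ximena 1/12

There is no surviving spouse, so the entire estate passes to Joaquin's descendants per stirpes.
The estate is divided into 3 equal shares of 1/3 among Lucia, Valentina, Teodoro.
Lucia is living and takes 1/3.
Valentina predeceased; the 1/3 allotted to Valentina's branch passes to Valentina's issue by representation.
The 1/3 is divided into 2 equal shares of 1/6 among Ursula, Ramiro.
Ursula is living and takes 1/6.
Ramiro predeceased; the 1/6 allotted to Ramiro's branch passes to Ramiro's issue by representation.
The 1/6 is divided into 3 equal shares of 1/18 among Elena, Fernando, Nieves.
Elena is living and takes 1/18.
Fernando is living and takes 1/18.
Nieves is living and takes 1/18.
Teodoro predeceased; the 1/3 allotted to Teodoro's branch passes to Teodoro's issue by representation.
The 1/3 is divided into 2 equal shares of 1/6 among Beatriz, Mateo.
Beatriz predeceased; the 1/6 allotted to Beatriz's branch passes to Beatriz's issue by representation.
The 1/6 is divided into 2 equal shares of 1/12 among Ximena, Soledad.
Ximena is living and takes 1/12.
Soledad is living and takes 1/12.
Mateo is living and takes 1/6.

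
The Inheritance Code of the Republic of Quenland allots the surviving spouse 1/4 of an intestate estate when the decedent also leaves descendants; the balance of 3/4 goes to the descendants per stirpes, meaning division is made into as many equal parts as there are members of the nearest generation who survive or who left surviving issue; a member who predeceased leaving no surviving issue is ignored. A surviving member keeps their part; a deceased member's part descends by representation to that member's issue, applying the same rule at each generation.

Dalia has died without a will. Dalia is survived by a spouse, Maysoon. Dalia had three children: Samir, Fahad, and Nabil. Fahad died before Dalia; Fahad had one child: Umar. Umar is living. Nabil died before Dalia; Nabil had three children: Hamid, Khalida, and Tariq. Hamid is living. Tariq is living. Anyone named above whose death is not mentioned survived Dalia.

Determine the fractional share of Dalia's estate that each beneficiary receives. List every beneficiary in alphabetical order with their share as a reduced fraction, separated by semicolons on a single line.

Maysoon, as surviving spouse, takes 1/4.
The remaining 3/4 passes to Dalia's descendants per stirpes.
The 3/4 is divided into 3 equal shares of 1/4 among Samir, Fahad, Nabil.
Samir is living and takes 1/4.
Fahad predeceased; the 1/4 allotted to Fahad's branch passes to Fahad's issue by representation.
Umar is the sole taker at this level and receives the full 1/4.
Nabil predeceased; the 1/4 allotted to Nabil's branch passes to Nabil's issue by representation.
The 1/4 is divided into 3 equal shares of 1/12 among Hamid, Khalida, Tariq.
Hamid is living and takes 1/12.
Khalida is living and takes 1/12.
Tariq is living and takes 1/12.

Hamid 1/12; Khalida 1/12; Maysoon 1/4; Samir 1/4; Tariq 1/12; Umar 1/4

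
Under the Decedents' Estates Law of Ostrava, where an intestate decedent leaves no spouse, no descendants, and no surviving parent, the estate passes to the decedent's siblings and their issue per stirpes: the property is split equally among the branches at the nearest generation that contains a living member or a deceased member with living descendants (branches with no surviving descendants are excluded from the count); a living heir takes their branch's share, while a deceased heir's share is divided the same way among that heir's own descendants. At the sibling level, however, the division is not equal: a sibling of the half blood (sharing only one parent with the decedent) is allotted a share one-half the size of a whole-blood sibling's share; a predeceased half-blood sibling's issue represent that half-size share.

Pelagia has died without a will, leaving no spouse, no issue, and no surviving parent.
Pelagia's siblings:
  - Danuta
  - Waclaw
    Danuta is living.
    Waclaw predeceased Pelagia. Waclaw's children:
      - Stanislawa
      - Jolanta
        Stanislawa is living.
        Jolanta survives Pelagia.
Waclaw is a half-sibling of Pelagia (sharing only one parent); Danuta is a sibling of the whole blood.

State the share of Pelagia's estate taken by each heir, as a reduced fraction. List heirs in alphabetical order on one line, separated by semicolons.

Danuta 2/3; Jolanta 1/6; Stanislawa 1/6

No spouse, descendants, or parent survives, so the estate passes to Pelagia's siblings per stirpes.
Half-blood siblings count for one-half the weight of whole-blood siblings at the initial division.
Dividing 1 in proportion to weights (total weight 3/2): Danuta (weight 1) → 2/3; Waclaw (weight 1/2) → 1/3.
Danuta is living and takes 2/3.
Waclaw predeceased; the 1/3 allotted to Waclaw's branch passes to Waclaw's issue by representation.
The 1/3 is divided into 2 equal shares of 1/6 among Stanislawa, Jolanta.
Stanislawa is living and takes 1/6.
Jolanta is living and takes 1/6.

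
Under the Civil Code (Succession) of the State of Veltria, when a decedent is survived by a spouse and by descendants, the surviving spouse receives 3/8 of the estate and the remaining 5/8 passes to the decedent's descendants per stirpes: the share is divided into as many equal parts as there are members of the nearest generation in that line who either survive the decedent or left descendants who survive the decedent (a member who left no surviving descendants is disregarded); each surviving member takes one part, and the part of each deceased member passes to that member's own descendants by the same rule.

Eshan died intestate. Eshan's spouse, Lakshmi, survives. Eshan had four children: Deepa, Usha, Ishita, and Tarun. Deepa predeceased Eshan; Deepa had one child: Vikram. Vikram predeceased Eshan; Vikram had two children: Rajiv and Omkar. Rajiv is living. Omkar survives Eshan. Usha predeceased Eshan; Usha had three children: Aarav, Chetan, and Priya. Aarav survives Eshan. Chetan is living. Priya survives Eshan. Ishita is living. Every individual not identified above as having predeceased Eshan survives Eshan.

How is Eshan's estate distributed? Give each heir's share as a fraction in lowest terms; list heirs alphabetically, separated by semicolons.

Lakshmi, as surviving spouse, takes 3/8.
The remaining 5/8 passes to Eshan's descendants per stirpes.
The 5/8 is divided into 4 equal shares of 5/32 among Deepa, Usha, Ishita, Tarun.
Deepa predeceased; the 5/32 allotted to Deepa's branch passes to Deepa's issue by representation.
Vikram's line is the sole branch at this level, so the full 5/32 passes to Vikram's issue by representation.
The 5/32 is divided into 2 equal shares of 5/64 among Rajiv, Omkar.
Rajiv is living and takes 5/64.
Omkar is living and takes 5/64.
Usha predeceased; the 5/32 allotted to Usha's branch passes to Usha's issue by representation.
The 5/32 is divided into 3 equal shares of 5/96 among Aarav, Chetan, Priya.
Aarav is living and takes 5/96.
Chetan is living and takes 5/96.
Priya is living and takes 5/96.
Ishita is living and takes 5/32.
Tarun is living and takes 5/32.

Aarav 5/96; Chetan 5/96; Ishita 5/32; Lakshmi 3/8; Omkar 5/64; Priya 5/96; Rajiv 5/64; Tarun 5/32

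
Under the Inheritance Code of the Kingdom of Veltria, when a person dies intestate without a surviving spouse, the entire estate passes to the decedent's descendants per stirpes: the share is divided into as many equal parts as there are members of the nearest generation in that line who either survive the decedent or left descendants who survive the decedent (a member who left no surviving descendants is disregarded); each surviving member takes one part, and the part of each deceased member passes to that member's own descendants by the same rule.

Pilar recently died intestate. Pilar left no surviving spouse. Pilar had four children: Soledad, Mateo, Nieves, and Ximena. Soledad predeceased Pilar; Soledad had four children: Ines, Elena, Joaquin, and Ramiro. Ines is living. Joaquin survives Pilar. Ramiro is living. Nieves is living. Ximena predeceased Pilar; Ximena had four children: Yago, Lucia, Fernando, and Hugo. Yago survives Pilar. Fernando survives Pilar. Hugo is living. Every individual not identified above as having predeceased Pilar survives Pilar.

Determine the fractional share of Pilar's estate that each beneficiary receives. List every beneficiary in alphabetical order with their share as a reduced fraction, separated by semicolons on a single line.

Elena 1/16; Fernando 1/16; Hugo 1/16; Ines 1/16; Joaquin 1/16; Lucia 1/16; Mateo 1/4; Nieves 1/4; Ramiro 1/16; Yago 1/16

There is no surviving spouse, so the entire estate passes to Pilar's descendants per stirpes.
The estate is divided into 4 equal shares of 1/4 among Soledad, Mateo, Nieves, Ximena.
Soledad predeceased; the 1/4 allotted to Soledad's branch passes to Soledad's issue by representation.
The 1/4 is divided into 4 equal shares of 1/16 among Ines, Elena, Joaquin, Ramiro.
Ines is living and takes 1/16.
Elena is living and takes 1/16.
Joaquin is living and takes 1/16.
Ramiro is living and takes 1/16.
Mateo is living and takes 1/4.
Nieves is living and takes 1/4.
Ximena predeceased; the 1/4 allotted to Ximena's branch passes to Ximena's issue by representation.
The 1/4 is divided into 4 equal shares of 1/16 among Yago, Lucia, Fernando, Hugo.
Yago is living and takes 1/16.
Lucia is living and takes 1/16.
Fernando is living and takes 1/16.
Hugo is living and takes 1/16.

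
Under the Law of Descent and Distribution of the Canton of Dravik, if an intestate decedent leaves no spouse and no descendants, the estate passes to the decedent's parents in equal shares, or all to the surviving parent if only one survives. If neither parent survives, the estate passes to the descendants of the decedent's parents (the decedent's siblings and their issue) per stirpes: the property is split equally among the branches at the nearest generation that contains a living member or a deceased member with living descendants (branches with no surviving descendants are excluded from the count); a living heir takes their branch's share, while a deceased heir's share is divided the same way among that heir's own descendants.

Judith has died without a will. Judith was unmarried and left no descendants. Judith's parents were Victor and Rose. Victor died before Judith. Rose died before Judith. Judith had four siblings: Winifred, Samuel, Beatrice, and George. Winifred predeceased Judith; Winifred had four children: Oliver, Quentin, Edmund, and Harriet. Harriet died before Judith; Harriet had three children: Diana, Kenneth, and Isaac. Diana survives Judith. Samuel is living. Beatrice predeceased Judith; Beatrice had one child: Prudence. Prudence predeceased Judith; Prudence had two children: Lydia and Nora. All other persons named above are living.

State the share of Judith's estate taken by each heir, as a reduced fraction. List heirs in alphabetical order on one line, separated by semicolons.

Diana 1/48; Edmund 1/16; George 1/4; Isaac 1/48; Kenneth 1/48; Lydia 1/8; Nora 1/8; Oliver 1/16; Quentin 1/16; Samuel 1/4

Neither parent survives and there are no descendants, so the estate passes to Judith's siblings and their issue per stirpes.
The estate is divided into 4 equal shares of 1/4 among Winifred, Samuel, Beatrice, George.
Winifred predeceased; the 1/4 allotted to Winifred's branch passes to Winifred's issue by representation.
The 1/4 is divided into 4 equal shares of 1/16 among Oliver, Quentin, Edmund, Harriet.
Oliver is living and takes 1/16.
Quentin is living and takes 1/16.
Edmund is living and takes 1/16.
Harriet predeceased; the 1/16 allotted to Harriet's branch passes to Harriet's issue by representation.
The 1/16 is divided into 3 equal shares of 1/48 among Diana, Kenneth, Isaac.
Diana is living and takes 1/48.
Kenneth is living and takes 1/48.
Isaac is living and takes 1/48.
Samuel is living and takes 1/4.
Beatrice predeceased; the 1/4 allotted to Beatrice's branch passes to Beatrice's issue by representation.
Prudence's line is the sole branch at this level, so the full 1/4 passes to Prudence's issue by representation.
The 1/4 is divided into 2 equal shares of 1/8 among Lydia, Nora.
Lydia is living and takes 1/8.
Nora is living and takes 1/8.
George is living and takes 1/4.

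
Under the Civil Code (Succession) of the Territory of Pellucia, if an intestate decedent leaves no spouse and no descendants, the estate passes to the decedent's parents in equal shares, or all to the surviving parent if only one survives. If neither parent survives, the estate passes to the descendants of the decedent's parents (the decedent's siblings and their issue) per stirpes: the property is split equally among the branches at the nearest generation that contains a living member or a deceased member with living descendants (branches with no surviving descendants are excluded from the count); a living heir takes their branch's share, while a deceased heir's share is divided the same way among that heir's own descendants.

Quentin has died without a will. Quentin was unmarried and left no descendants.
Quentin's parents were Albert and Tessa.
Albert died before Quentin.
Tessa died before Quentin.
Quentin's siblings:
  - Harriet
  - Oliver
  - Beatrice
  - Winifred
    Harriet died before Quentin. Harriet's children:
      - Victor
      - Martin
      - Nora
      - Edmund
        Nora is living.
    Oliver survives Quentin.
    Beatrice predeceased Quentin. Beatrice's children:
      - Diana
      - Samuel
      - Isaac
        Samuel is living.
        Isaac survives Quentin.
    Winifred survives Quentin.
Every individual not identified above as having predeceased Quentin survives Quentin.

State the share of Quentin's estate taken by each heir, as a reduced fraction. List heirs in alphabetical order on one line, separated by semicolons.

Neither parent survives and there are no descendants, so the estate passes to Quentin's siblings and their issue per stirpes.
The estate is divided into 4 equal shares of 1/4 among Harriet, Oliver, Beatrice, Winifred.
Harriet predeceased; the 1/4 allotted to Harriet's branch passes to Harriet's issue by representation.
The 1/4 is divided into 4 equal shares of 1/16 among Victor, Martin, Nora, Edmund.
Victor is living and takes 1/16.
Martin is living and takes 1/16.
Nora is living and takes 1/16.
Edmund is living and takes 1/16.
Oliver is living and takes 1/4.
Beatrice predeceased; the 1/4 allotted to Beatrice's branch passes to Beatrice's issue by representation.
The 1/4 is divided into 3 equal shares of 1/12 among Diana, Samuel, Isaac.
Diana is living and takes 1/12.
Samuel is living and takes 1/12.
Isaac is living and takes 1/12.
Winifred is living and takes 1/4.

Diana 1/12; Edmund 1/16; Isaac 1/12; Martin 1/16; Nora 1/16; Oliver 1/4; Samuel 1/12; Victor 1/16; Winifred 1/4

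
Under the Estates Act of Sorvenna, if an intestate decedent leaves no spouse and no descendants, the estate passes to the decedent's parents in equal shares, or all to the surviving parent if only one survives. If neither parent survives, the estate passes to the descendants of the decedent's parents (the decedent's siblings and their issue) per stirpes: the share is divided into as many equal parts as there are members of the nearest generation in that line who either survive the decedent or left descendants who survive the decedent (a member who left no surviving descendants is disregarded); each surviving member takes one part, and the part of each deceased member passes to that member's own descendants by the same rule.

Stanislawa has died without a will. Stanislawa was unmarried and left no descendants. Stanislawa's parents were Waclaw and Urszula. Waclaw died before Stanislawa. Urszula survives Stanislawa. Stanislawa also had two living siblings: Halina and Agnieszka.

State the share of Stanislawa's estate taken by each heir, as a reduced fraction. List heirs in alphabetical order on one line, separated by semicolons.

Only one parent, Urszula, survives, so Urszula takes the entire estate. The siblings take nothing because a surviving parent has priority.

Urszula 1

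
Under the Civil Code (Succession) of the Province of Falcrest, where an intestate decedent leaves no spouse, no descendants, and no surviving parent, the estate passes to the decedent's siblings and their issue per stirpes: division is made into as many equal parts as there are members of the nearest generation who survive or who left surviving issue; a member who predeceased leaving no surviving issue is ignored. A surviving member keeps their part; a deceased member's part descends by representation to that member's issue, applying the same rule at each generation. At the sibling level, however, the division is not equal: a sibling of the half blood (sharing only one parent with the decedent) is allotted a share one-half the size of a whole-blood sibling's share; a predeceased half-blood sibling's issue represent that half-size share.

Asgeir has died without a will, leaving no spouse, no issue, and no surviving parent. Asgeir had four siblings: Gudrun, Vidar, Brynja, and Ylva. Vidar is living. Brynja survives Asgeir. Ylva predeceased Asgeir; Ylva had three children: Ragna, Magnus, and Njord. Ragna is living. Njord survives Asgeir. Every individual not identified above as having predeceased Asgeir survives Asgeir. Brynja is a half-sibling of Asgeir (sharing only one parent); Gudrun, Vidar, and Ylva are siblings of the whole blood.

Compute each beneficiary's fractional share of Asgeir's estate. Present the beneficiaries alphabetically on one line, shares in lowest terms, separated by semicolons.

Brynja 1/7; Gudrun 2/7; Magnus 2/21; Njord 2/21; Ragna 2/21; Vidar 2/7

No spouse, descendants, or parent survives, so the estate passes to Asgeir's siblings per stirpes.
Half-blood siblings count for one-half the weight of whole-blood siblings at the initial division.
Dividing 1 in proportion to weights (total weight 7/2): Gudrun (weight 1) → 2/7; Vidar (weight 1) → 2/7; Brynja (weight 1/2) → 1/7; Ylva (weight 1) → 2/7.
Gudrun is living and takes 2/7.
Vidar is living and takes 2/7.
Brynja is living and takes 1/7.
Ylva predeceased; the 2/7 allotted to Ylva's branch passes to Ylva's issue by representation.
The 2/7 is divided into 3 equal shares of 2/21 among Ragna, Magnus, Njord.
Ragna is living and takes 2/21.
Magnus is living and takes 2/21.
Njord is living and takes 2/21.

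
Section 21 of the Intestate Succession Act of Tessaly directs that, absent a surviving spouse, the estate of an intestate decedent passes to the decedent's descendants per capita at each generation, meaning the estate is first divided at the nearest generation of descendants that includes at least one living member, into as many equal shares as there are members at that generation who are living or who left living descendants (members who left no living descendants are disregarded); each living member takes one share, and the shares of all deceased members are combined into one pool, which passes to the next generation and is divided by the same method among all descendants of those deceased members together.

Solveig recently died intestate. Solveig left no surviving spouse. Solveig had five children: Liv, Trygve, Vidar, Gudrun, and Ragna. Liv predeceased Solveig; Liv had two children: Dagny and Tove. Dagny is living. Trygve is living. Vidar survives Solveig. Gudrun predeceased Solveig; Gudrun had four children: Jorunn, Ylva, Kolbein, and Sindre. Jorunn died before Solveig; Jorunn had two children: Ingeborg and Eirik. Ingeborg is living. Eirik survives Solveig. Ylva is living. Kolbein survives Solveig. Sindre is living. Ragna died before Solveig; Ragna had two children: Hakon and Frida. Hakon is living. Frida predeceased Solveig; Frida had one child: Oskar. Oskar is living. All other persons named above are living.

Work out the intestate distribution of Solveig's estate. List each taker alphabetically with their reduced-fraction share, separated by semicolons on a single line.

There is no surviving spouse, so the entire estate passes to Solveig's descendants per capita at each generation.
At generation 1 (Liv, Trygve, Vidar, Gudrun, Ragna) there are 5 shares of (1)/5 = 1/5 each.
Living: Trygve and Vidar — each takes 1/5.
Deceased: Liv, Gudrun, and Ragna. Their combined 3/5 is pooled and carried to generation 2.
At generation 2 (Dagny, Tove, Jorunn, Ylva, Kolbein, Sindre, Hakon, Frida) there are 8 shares of (3/5)/8 = 3/40 each.
Living: Dagny, Tove, Ylva, Kolbein, Sindre, and Hakon — each takes 3/40.
Deceased: Jorunn and Frida. Their combined 3/20 is pooled and carried to generation 3.
At generation 3 (Ingeborg, Eirik, Oskar) there are 3 shares of (3/20)/3 = 1/20 each.
Living: Ingeborg, Eirik, and Oskar — each takes 1/20.

Dagny 3/40; Eirik 1/20; Hakon 3/40; Ingeborg 1/20; Kolbein 3/40; Oskar 1/20; Sindre 3/40; Tove 3/40; Trygve 1/5; Vidar 1/5; Ylva 3/40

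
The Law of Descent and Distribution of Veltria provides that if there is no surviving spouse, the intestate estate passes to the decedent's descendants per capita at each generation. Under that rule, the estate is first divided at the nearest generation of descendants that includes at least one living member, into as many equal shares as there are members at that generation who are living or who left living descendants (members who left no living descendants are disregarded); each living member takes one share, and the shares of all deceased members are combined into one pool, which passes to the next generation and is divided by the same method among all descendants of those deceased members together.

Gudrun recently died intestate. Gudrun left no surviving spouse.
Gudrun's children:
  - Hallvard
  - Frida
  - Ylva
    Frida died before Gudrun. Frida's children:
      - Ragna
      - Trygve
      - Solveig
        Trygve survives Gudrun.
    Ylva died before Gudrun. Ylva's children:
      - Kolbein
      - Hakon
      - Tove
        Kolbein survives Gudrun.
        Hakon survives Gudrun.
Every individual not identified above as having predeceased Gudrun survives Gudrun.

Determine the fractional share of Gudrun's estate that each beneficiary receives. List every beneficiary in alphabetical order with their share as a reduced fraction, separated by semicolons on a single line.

Hakon 1/9; Hallvard 1/3; Kolbein 1/9; Ragna 1/9; Solveig 1/9; Tove 1/9; Trygve 1/9

There is no surviving spouse, so the entire estate passes to Gudrun's descendants per capita at each generation.
At generation 1 (Hallvard, Frida, Ylva) there are 3 shares of (1)/3 = 1/3 each.
Living: Hallvard — each takes 1/3.
Deceased: Frida and Ylva. Their combined 2/3 is pooled and carried to generation 2.
At generation 2 (Ragna, Trygve, Solveig, Kolbein, Hakon, Tove) there are 6 shares of (2/3)/6 = 1/9 each.
Living: Ragna, Trygve, Solveig, Kolbein, Hakon, and Tove — each takes 1/9.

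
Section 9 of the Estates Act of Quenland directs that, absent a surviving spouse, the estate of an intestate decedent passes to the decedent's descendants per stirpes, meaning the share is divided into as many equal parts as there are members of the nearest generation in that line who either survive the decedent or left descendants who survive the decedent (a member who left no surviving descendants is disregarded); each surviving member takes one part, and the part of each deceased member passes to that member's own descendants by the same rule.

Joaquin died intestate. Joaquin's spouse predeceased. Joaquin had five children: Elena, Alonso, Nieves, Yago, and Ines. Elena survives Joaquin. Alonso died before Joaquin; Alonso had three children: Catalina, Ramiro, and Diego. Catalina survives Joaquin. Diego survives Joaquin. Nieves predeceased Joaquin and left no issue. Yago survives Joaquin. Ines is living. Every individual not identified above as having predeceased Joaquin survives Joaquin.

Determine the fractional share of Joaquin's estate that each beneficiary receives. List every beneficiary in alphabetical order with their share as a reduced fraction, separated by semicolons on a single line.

Catalina 1/12; Diego 1/12; Elena 1/4; Ines 1/4; Ramiro 1/12; Yago 1/4

There is no surviving spouse, so the entire estate passes to Joaquin's descendants per stirpes.
Nieves left no surviving issue, so that branch lapses and is disregarded.
The estate is divided into 4 equal shares of 1/4 among Elena, Alonso, Yago, Ines.
Elena is living and takes 1/4.
Alonso predeceased; the 1/4 allotted to Alonso's branch passes to Alonso's issue by representation.
The 1/4 is divided into 3 equal shares of 1/12 among Catalina, Ramiro, Diego.
Catalina is living and takes 1/12.
Ramiro is living and takes 1/12.
Diego is living and takes 1/12.
Yago is living and takes 1/4.
Ines is living and takes 1/4.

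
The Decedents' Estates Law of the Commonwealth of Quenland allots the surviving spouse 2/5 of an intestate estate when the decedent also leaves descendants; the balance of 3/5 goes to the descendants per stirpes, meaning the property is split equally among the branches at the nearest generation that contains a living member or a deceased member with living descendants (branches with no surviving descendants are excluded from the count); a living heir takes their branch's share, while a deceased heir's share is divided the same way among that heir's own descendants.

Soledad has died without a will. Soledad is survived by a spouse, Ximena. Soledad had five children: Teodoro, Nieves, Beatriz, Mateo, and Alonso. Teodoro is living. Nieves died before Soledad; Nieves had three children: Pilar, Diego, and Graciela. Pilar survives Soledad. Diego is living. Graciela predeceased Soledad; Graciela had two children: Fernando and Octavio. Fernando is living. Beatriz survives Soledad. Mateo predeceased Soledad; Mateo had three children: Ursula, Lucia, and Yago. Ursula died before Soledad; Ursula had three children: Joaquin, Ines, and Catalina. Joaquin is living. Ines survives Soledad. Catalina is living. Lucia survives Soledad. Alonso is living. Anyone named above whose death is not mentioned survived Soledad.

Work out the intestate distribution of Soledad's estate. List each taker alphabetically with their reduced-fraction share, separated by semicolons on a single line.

Ximena, as surviving spouse, takes 2/5.
The remaining 3/5 passes to Soledad's descendants per stirpes.
The 3/5 is divided into 5 equal shares of 3/25 among Teodoro, Nieves, Beatriz, Mateo, Alonso.
Teodoro is living and takes 3/25.
Nieves predeceased; the 3/25 allotted to Nieves's branch passes to Nieves's issue by representation.
The 3/25 is divided into 3 equal shares of 1/25 among Pilar, Diego, Graciela.
Pilar is living and takes 1/25.
Diego is living and takes 1/25.
Graciela predeceased; the 1/25 allotted to Graciela's branch passes to Graciela's issue by representation.
The 1/25 is divided into 2 equal shares of 1/50 among Fernando, Octavio.
Fernando is living and takes 1/50.
Octavio is living and takes 1/50.
Beatriz is living and takes 3/25.
Mateo predeceased; the 3/25 allotted to Mateo's branch passes to Mateo's issue by representation.
The 3/25 is divided into 3 equal shares of 1/25 among Ursula, Lucia, Yago.
Ursula predeceased; the 1/25 allotted to Ursula's branch passes to Ursula's issue by representation.
The 1/25 is divided into 3 equal shares of 1/75 among Joaquin, Ines, Catalina.
Joaquin is living and takes 1/75.
Ines is living and takes 1/75.
Catalina is living and takes 1/75.
Lucia is living and takes 1/25.
Yago is living and takes 1/25.
Alonso is living and takes 3/25.

Alonso 3/25; Beatriz 3/25; Catalina 1/75; Diego 1/25; Fernando 1/50; Ines 1/75; Joaquin 1/75; Lucia 1/25; Octavio 1/50; Pilar 1/25; Teodoro 3/25; Ximena 2/5; Yago 1/25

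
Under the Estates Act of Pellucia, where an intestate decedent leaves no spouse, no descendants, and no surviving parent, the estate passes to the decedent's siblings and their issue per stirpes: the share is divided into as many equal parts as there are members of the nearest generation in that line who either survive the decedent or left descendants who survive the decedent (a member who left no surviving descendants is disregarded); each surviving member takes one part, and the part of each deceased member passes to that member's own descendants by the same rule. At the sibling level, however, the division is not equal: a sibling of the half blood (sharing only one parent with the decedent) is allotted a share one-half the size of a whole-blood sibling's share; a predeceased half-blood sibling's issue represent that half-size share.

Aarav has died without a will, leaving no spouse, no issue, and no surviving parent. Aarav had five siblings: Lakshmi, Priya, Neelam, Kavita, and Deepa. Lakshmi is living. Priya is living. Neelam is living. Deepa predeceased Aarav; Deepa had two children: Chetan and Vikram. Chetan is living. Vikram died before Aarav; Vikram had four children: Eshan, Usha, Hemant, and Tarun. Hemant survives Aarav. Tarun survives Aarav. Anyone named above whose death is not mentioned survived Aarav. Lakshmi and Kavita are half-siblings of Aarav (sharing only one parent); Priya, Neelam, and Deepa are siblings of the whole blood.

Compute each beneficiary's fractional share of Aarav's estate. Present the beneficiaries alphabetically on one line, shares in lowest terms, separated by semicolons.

Chetan 1/8; Eshan 1/32; Hemant 1/32; Kavita 1/8; Lakshmi 1/8; Neelam 1/4; Priya 1/4; Tarun 1/32; Usha 1/32

No spouse, descendants, or parent survives, so the estate passes to Aarav's siblings per stirpes.
Half-blood siblings count for one-half the weight of whole-blood siblings at the initial division.
Dividing 1 in proportion to weights (total weight 4): Lakshmi (weight 1/2) → 1/8; Priya (weight 1) → 1/4; Neelam (weight 1) → 1/4; Kavita (weight 1/2) → 1/8; Deepa (weight 1) → 1/4.
Lakshmi is living and takes 1/8.
Priya is living and takes 1/4.
Neelam is living and takes 1/4.
Kavita is living and takes 1/8.
Deepa predeceased; the 1/4 allotted to Deepa's branch passes to Deepa's issue by representation.
The 1/4 is divided into 2 equal shares of 1/8 among Chetan, Vikram.
Chetan is living and takes 1/8.
Vikram predeceased; the 1/8 allotted to Vikram's branch passes to Vikram's issue by representation.
The 1/8 is divided into 4 equal shares of 1/32 among Eshan, Usha, Hemant, Tarun.
Eshan is living and takes 1/32.
Usha is living and takes 1/32.
Hemant is living and takes 1/32.
Tarun is living and takes 1/32.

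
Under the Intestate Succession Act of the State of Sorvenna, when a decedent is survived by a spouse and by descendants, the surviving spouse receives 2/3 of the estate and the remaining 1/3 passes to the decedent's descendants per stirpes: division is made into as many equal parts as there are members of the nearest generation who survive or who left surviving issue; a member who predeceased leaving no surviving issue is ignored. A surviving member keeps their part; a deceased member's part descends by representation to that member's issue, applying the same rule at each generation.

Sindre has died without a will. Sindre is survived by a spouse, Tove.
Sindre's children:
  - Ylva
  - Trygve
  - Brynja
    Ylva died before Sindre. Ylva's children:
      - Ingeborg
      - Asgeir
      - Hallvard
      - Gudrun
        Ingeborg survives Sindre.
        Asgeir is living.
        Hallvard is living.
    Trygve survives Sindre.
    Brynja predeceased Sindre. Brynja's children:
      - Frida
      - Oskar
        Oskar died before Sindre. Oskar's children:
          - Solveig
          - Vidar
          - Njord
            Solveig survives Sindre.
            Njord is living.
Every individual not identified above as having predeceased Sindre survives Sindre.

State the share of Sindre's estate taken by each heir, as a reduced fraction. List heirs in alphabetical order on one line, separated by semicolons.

Asgeir 1/36; Frida 1/18; Gudrun 1/36; Hallvard 1/36; Ingeborg 1/36; Njord 1/54; Solveig 1/54; Tove 2/3; Trygve 1/9; Vidar 1/54

Tove, as surviving spouse, takes 2/3.
The remaining 1/3 passes to Sindre's descendants per stirpes.
The 1/3 is divided into 3 equal shares of 1/9 among Ylva, Trygve, Brynja.
Ylva predeceased; the 1/9 allotted to Ylva's branch passes to Ylva's issue by representation.
The 1/9 is divided into 4 equal shares of 1/36 among Ingeborg, Asgeir, Hallvard, Gudrun.
Ingeborg is living and takes 1/36.
Asgeir is living and takes 1/36.
Hallvard is living and takes 1/36.
Gudrun is living and takes 1/36.
Trygve is living and takes 1/9.
Brynja predeceased; the 1/9 allotted to Brynja's branch passes to Brynja's issue by representation.
The 1/9 is divided into 2 equal shares of 1/18 among Frida, Oskar.
Frida is living and takes 1/18.
Oskar predeceased; the 1/18 allotted to Oskar's branch passes to Oskar's issue by representation.
The 1/18 is divided into 3 equal shares of 1/54 among Solveig, Vidar, Njord.
Solveig is living and takes 1/54.
Vidar is living and takes 1/54.
Njord is living and takes 1/54.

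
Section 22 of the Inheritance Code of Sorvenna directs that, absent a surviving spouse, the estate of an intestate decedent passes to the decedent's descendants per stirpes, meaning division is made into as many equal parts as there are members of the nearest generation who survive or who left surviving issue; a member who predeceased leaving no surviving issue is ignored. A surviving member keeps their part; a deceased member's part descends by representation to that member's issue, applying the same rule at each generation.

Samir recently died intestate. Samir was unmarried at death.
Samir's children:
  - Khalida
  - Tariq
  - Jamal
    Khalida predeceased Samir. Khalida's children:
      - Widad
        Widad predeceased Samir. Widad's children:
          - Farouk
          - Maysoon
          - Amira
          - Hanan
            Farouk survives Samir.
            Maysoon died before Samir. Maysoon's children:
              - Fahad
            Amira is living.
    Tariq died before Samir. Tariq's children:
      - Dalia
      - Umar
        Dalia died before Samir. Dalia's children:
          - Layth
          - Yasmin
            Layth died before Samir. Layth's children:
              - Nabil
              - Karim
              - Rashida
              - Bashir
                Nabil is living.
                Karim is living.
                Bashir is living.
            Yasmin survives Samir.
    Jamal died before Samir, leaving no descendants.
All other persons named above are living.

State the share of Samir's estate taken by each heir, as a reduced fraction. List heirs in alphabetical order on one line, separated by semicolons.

Amira 1/8; Bashir 1/32; Fahad 1/8; Farouk 1/8; Hanan 1/8; Karim 1/32; Nabil 1/32; Rashida 1/32; Umar 1/4; Yasmin 1/8

There is no surviving spouse, so the entire estate passes to Samir's descendants per stirpes.
Jamal left no surviving issue, so that branch lapses and is disregarded.
The estate is divided into 2 equal shares of 1/2 among Khalida, Tariq.
Khalida predeceased; the 1/2 allotted to Khalida's branch passes to Khalida's issue by representation.
Widad's line is the sole branch at this level, so the full 1/2 passes to Widad's issue by representation.
The 1/2 is divided into 4 equal shares of 1/8 among Farouk, Maysoon, Amira, Hanan.
Farouk is living and takes 1/8.
Maysoon predeceased; the 1/8 allotted to Maysoon's branch passes to Maysoon's issue by representation.
Fahad is the sole taker at this level and receives the full 1/8.
Amira is living and takes 1/8.
Hanan is living and takes 1/8.
Tariq predeceased; the 1/2 allotted to Tariq's branch passes to Tariq's issue by representation.
The 1/2 is divided into 2 equal shares of 1/4 among Dalia, Umar.
Dalia predeceased; the 1/4 allotted to Dalia's branch passes to Dalia's issue by representation.
The 1/4 is divided into 2 equal shares of 1/8 among Layth, Yasmin.
Layth predeceased; the 1/8 allotted to Layth's branch passes to Layth's issue by representation.
The 1/8 is divided into 4 equal shares of 1/32 among Nabil, Karim, Rashida, Bashir.
Nabil is living and takes 1/32.
Karim is living and takes 1/32.
Rashida is living and takes 1/32.
Bashir is living and takes 1/32.
Yasmin is living and takes 1/8.
Umar is living and takes 1/4.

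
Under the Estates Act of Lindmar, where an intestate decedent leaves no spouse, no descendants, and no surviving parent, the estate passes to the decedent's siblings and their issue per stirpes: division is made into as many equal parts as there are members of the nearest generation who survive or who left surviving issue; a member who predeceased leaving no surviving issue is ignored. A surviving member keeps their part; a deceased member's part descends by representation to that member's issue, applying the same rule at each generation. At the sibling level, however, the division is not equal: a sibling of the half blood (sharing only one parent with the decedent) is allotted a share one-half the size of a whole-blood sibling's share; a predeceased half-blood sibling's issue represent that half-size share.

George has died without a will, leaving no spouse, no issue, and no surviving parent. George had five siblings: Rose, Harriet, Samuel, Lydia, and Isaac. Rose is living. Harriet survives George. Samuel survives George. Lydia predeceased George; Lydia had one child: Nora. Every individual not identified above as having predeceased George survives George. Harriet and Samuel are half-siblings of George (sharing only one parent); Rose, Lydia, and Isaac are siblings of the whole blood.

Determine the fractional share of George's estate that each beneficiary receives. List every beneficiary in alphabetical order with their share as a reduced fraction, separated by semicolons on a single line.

Harriet 1/8; Isaac 1/4; Nora 1/4; Rose 1/4; Samuel 1/8

No spouse, descendants, or parent survives, so the estate passes to George's siblings per stirpes.
Half-blood siblings count for one-half the weight of whole-blood siblings at the initial division.
Dividing 1 in proportion to weights (total weight 4): Rose (weight 1) → 1/4; Harriet (weight 1/2) → 1/8; Samuel (weight 1/2) → 1/8; Lydia (weight 1) → 1/4; Isaac (weight 1) → 1/4.
Rose is living and takes 1/4.
Harriet is living and takes 1/8.
Samuel is living and takes 1/8.
Lydia predeceased; the 1/4 allotted to Lydia's branch passes to Lydia's issue by representation.
Nora is the sole taker at this level and receives the full 1/4.
Isaac is living and takes 1/4.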